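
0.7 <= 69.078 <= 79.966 True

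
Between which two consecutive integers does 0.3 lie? 0 and 1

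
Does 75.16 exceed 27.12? Yes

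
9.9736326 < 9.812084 False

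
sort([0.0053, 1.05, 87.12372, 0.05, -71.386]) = [-71.386, 0.0053, 0.05, 1.05, 87.12372]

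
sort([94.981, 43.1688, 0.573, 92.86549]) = [0.573, 43.1688, 92.86549, 94.981]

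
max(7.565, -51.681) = 7.565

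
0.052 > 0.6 False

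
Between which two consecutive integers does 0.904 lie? 0 and 1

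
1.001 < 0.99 False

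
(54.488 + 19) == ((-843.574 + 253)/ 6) False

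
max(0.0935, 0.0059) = 0.0935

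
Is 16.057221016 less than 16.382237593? Yes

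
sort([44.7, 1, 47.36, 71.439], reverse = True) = [71.439, 47.36, 44.7, 1]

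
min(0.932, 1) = 0.932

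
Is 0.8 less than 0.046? No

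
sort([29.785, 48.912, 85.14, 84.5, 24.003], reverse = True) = [85.14, 84.5, 48.912, 29.785, 24.003]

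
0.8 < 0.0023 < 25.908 False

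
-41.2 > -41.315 True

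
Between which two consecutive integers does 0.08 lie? 0 and 1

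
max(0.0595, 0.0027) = 0.0595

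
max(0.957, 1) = 1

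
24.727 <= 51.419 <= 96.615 True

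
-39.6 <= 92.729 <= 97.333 True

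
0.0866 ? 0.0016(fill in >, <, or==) >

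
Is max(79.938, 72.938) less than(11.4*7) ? No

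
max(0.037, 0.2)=0.2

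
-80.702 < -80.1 True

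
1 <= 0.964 False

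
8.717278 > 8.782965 False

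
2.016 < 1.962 False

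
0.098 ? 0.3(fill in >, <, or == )<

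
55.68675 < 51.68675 False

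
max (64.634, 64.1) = 64.634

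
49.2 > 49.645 False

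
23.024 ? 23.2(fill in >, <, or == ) <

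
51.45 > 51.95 False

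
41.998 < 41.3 False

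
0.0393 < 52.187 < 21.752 False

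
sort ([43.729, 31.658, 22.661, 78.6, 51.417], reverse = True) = [78.6, 51.417, 43.729, 31.658, 22.661]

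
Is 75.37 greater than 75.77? No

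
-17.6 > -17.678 True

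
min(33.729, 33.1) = 33.1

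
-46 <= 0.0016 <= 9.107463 True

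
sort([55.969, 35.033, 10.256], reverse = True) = [55.969, 35.033, 10.256]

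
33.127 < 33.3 True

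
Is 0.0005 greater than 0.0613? No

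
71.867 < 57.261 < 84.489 False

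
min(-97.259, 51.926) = -97.259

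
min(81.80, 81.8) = 81.80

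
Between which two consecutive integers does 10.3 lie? 10 and 11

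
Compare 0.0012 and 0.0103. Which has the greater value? 0.0103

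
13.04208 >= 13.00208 True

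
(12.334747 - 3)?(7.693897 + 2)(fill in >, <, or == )<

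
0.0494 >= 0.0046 True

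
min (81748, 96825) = 81748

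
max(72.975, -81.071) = 72.975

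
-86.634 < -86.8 False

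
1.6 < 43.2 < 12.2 False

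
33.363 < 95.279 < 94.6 False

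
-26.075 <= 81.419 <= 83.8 True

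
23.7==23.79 False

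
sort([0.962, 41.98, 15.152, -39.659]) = [-39.659, 0.962, 15.152, 41.98]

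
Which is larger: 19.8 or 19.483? 19.8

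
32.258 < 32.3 True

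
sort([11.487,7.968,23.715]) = [7.968,11.487,23.715]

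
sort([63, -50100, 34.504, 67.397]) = [-50100, 34.504, 63, 67.397]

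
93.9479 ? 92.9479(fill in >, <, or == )>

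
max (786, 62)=786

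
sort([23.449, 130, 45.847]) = [23.449, 45.847, 130]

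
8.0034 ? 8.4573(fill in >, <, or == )<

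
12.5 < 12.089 False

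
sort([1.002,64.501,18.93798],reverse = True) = [64.501,18.93798,1.002]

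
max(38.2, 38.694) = 38.694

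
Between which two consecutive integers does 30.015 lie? 30 and 31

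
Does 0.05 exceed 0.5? No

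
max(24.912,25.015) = 25.015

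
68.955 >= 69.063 False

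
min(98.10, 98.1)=98.10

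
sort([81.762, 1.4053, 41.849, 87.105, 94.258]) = [1.4053, 41.849, 81.762, 87.105, 94.258]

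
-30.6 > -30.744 True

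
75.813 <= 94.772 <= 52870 True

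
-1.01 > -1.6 True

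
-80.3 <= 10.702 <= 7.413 False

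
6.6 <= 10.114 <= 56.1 True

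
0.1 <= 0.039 False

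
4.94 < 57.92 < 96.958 True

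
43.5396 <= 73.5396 True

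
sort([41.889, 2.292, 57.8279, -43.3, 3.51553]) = [-43.3, 2.292, 3.51553, 41.889, 57.8279]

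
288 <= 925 True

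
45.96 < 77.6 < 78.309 True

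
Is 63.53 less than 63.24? No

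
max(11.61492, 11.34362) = 11.61492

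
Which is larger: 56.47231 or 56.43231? 56.47231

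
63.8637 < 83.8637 True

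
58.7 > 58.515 True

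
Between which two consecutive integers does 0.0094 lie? 0 and 1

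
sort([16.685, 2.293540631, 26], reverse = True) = [26, 16.685, 2.293540631]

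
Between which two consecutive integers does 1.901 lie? 1 and 2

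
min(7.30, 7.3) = 7.30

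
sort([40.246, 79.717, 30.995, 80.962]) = [30.995, 40.246, 79.717, 80.962]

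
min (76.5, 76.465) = 76.465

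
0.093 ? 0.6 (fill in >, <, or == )<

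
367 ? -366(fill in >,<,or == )>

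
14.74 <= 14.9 True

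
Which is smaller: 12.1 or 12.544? 12.1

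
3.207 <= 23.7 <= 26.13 True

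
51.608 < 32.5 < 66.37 False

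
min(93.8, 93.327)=93.327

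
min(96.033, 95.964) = 95.964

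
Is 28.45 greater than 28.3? Yes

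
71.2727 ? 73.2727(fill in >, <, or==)<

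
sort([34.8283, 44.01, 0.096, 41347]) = [0.096, 34.8283, 44.01, 41347]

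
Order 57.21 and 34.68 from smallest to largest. 34.68, 57.21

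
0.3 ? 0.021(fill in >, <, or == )>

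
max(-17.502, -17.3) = -17.3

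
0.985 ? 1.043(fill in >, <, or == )<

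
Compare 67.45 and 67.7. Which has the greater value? 67.7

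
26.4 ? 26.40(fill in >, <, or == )==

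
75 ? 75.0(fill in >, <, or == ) ==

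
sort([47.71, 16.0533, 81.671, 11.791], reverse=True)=[81.671, 47.71, 16.0533, 11.791]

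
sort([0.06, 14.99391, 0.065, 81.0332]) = [0.06, 0.065, 14.99391, 81.0332]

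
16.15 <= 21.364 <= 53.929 True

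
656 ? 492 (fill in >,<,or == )>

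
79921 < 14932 False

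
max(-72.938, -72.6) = -72.6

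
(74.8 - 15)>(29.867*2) True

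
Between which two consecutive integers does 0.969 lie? 0 and 1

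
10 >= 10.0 True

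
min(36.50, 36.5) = 36.50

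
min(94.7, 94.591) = 94.591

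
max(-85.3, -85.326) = -85.3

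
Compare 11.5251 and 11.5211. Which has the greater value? 11.5251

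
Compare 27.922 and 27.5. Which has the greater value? 27.922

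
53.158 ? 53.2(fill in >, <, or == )<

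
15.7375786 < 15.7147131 False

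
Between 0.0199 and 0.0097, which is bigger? 0.0199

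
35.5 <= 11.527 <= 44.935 False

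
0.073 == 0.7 False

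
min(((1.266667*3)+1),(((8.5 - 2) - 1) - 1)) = 4.5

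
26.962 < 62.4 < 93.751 True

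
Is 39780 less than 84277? Yes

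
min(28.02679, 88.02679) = 28.02679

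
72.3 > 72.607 False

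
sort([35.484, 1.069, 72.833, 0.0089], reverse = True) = [72.833, 35.484, 1.069, 0.0089]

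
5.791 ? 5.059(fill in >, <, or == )>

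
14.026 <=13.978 False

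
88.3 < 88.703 True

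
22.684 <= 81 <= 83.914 True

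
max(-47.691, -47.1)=-47.1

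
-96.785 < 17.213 True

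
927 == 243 False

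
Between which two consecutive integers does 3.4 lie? 3 and 4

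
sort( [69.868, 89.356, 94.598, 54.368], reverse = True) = [94.598, 89.356, 69.868, 54.368]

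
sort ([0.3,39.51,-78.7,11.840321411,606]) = [-78.7,0.3,11.840321411,39.51,606]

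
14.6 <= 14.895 True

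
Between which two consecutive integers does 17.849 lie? 17 and 18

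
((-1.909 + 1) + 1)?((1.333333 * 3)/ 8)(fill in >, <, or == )<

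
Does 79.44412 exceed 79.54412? No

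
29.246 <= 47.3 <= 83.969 True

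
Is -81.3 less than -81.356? No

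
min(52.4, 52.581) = 52.4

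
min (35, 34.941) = 34.941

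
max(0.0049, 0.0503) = 0.0503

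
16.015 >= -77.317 True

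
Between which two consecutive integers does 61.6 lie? 61 and 62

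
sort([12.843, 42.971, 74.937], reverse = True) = [74.937, 42.971, 12.843]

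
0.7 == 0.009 False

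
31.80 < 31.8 False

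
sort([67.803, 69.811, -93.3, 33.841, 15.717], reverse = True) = [69.811, 67.803, 33.841, 15.717, -93.3]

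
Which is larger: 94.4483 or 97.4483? 97.4483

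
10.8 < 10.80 False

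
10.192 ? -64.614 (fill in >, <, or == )>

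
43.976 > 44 False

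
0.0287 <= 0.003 False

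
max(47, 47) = 47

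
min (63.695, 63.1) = 63.1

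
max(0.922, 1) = 1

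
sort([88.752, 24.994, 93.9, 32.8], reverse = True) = [93.9, 88.752, 32.8, 24.994]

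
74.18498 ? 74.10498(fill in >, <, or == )>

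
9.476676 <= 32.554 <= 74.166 True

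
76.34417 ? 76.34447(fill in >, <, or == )<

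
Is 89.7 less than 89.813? Yes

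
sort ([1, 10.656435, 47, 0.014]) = [0.014, 1, 10.656435, 47]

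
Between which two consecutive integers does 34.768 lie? 34 and 35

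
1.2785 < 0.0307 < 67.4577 False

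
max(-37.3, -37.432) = -37.3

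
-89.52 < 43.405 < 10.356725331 False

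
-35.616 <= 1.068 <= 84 True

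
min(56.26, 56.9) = 56.26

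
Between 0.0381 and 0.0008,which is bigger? 0.0381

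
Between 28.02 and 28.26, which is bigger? 28.26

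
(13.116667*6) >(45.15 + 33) True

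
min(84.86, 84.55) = 84.55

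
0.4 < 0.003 False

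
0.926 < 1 True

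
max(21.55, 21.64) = 21.64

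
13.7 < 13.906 True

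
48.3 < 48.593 True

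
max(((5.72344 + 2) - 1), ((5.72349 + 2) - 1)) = 6.72349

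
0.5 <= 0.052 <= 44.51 False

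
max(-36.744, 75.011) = 75.011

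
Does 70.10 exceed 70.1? No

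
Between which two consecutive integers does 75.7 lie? 75 and 76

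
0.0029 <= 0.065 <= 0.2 True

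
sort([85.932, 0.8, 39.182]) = [0.8, 39.182, 85.932]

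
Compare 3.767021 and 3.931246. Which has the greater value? 3.931246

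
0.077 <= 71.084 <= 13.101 False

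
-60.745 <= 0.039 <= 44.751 True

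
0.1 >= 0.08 True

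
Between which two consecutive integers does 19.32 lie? 19 and 20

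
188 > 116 True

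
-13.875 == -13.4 False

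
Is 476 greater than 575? No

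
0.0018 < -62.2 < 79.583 False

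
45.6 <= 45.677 True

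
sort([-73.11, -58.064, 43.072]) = [-73.11, -58.064, 43.072]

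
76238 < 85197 True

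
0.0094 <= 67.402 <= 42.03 False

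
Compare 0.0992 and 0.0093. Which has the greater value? 0.0992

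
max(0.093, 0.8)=0.8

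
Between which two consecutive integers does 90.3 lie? 90 and 91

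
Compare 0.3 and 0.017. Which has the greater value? 0.3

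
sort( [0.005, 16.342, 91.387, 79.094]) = [0.005, 16.342, 79.094, 91.387]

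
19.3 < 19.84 True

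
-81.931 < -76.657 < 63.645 True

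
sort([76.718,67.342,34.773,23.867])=[23.867,34.773,67.342,76.718]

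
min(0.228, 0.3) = 0.228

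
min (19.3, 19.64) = 19.3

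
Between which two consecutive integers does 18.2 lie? 18 and 19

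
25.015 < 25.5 True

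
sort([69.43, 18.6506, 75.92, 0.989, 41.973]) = [0.989, 18.6506, 41.973, 69.43, 75.92]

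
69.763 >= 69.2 True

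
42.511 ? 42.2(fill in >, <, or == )>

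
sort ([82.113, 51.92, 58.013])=[51.92, 58.013, 82.113]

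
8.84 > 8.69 True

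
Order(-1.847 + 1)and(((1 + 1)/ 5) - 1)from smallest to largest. (-1.847 + 1), (((1 + 1)/ 5) - 1)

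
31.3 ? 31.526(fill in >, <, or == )<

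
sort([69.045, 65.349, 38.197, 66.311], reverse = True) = [69.045, 66.311, 65.349, 38.197]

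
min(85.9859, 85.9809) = 85.9809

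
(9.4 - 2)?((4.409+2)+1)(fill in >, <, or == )<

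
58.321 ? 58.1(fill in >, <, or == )>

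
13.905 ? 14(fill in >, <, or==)<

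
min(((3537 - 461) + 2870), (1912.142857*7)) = 5946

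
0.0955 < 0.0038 False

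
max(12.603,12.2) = 12.603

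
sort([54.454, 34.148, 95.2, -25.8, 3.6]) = [-25.8, 3.6, 34.148, 54.454, 95.2]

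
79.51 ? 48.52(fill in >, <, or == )>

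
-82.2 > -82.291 True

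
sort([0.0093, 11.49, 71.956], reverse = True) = [71.956, 11.49, 0.0093]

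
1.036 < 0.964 False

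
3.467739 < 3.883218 True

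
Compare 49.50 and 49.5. They are equal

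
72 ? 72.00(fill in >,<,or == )==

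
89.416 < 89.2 False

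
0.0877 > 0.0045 True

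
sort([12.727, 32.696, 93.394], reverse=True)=[93.394, 32.696, 12.727]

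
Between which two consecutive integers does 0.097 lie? 0 and 1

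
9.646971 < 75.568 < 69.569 False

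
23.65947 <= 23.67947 True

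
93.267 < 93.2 False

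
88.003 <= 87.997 False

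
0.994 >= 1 False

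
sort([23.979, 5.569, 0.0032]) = [0.0032, 5.569, 23.979]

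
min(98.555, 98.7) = 98.555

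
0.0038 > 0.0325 False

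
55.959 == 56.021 False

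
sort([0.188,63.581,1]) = [0.188,1,63.581]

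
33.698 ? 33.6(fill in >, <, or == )>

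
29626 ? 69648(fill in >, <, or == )<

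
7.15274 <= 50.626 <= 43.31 False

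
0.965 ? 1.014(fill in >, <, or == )<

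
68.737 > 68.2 True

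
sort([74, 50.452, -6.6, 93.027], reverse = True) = [93.027, 74, 50.452, -6.6]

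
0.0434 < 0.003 False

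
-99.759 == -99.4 False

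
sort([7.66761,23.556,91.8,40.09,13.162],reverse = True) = [91.8,40.09,23.556,13.162,7.66761]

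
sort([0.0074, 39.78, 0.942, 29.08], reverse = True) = [39.78, 29.08, 0.942, 0.0074]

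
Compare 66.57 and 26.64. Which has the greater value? 66.57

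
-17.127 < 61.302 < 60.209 False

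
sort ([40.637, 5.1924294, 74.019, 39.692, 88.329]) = [5.1924294, 39.692, 40.637, 74.019, 88.329]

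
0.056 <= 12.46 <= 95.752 True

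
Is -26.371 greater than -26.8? Yes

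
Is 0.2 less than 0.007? No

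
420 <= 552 True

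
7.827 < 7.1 False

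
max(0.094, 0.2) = 0.2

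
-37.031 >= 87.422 False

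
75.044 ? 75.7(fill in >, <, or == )<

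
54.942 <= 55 True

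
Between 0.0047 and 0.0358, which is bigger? 0.0358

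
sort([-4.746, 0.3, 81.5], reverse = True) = [81.5, 0.3, -4.746]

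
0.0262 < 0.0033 False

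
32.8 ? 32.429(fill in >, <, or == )>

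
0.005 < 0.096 True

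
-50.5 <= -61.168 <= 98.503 False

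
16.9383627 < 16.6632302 False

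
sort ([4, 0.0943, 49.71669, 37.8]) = [0.0943, 4, 37.8, 49.71669]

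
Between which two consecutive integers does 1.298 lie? 1 and 2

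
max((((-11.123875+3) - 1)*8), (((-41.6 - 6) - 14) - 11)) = -72.6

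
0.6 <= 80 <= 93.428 True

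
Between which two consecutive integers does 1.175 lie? 1 and 2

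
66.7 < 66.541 False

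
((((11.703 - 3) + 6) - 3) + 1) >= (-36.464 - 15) True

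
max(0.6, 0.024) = 0.6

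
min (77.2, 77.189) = 77.189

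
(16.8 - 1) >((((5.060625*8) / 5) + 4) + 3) True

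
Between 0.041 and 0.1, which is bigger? 0.1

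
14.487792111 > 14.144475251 True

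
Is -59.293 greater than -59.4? Yes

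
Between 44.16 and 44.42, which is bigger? 44.42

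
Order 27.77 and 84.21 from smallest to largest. 27.77, 84.21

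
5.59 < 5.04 False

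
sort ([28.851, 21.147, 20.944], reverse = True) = [28.851, 21.147, 20.944]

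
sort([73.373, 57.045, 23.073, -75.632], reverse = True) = [73.373, 57.045, 23.073, -75.632]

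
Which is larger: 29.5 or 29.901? 29.901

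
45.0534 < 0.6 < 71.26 False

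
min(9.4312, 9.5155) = 9.4312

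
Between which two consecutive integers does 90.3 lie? 90 and 91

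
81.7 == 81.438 False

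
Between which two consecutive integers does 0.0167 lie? 0 and 1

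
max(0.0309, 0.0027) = 0.0309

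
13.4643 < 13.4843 True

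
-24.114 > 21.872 False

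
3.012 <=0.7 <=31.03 False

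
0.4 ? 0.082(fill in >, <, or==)>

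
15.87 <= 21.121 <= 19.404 False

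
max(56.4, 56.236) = 56.4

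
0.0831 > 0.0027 True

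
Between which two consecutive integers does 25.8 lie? 25 and 26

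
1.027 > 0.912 True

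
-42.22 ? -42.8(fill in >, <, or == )>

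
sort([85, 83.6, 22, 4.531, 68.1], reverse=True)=[85, 83.6, 68.1, 22, 4.531]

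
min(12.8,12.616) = 12.616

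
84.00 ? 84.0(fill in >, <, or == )==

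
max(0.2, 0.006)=0.2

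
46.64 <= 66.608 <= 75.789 True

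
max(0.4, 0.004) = 0.4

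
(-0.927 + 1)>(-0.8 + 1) False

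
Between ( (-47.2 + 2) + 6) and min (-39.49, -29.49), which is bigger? ( (-47.2 + 2) + 6)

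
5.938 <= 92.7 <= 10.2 False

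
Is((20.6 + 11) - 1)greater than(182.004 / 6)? Yes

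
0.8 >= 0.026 True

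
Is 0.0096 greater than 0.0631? No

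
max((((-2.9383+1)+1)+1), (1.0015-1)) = 0.0617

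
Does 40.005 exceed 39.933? Yes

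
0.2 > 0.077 True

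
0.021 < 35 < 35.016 True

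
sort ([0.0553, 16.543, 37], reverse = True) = [37, 16.543, 0.0553]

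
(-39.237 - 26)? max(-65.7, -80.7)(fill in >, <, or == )>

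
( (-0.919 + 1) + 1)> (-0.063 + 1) True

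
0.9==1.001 False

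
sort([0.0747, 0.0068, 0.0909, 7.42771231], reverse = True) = [7.42771231, 0.0909, 0.0747, 0.0068]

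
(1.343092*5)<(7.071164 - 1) False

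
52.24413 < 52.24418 True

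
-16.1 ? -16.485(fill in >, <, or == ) >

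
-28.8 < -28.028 True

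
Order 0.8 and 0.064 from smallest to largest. 0.064, 0.8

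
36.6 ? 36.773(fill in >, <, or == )<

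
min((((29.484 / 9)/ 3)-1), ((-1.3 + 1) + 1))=0.092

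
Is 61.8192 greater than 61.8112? Yes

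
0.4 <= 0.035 False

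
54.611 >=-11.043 True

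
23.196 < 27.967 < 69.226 True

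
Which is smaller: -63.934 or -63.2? -63.934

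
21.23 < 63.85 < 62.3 False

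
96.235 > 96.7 False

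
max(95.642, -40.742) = 95.642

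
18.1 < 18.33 True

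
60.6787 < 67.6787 True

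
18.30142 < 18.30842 True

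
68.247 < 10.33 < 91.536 False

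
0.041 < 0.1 True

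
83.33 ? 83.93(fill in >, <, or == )<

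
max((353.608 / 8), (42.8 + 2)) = 44.8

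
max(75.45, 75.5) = 75.5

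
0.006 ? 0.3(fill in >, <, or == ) <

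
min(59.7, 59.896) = 59.7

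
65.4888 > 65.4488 True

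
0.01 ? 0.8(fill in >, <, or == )<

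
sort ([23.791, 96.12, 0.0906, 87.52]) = [0.0906, 23.791, 87.52, 96.12]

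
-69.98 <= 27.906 True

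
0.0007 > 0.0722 False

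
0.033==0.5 False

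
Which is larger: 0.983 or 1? 1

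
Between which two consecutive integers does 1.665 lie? 1 and 2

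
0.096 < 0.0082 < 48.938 False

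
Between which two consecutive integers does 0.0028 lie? 0 and 1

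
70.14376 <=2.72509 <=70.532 False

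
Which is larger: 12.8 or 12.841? 12.841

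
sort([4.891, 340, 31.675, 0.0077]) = [0.0077, 4.891, 31.675, 340]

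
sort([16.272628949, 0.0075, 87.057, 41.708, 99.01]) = [0.0075, 16.272628949, 41.708, 87.057, 99.01]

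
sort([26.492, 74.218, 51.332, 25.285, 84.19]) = [25.285, 26.492, 51.332, 74.218, 84.19]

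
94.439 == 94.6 False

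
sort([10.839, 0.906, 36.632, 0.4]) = [0.4, 0.906, 10.839, 36.632]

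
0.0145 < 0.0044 False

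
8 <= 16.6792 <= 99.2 True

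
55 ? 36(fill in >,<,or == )>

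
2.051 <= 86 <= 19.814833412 False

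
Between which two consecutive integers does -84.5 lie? -85 and -84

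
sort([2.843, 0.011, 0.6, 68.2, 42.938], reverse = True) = [68.2, 42.938, 2.843, 0.6, 0.011]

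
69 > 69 False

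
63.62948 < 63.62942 False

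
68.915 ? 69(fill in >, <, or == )<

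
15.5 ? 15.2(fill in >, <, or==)>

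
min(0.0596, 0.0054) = 0.0054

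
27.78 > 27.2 True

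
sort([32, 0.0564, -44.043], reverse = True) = [32, 0.0564, -44.043]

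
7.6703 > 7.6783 False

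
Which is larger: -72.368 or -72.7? -72.368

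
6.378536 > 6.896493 False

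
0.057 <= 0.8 True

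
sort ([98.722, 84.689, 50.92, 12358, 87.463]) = [50.92, 84.689, 87.463, 98.722, 12358]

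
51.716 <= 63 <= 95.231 True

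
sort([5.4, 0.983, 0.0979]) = [0.0979, 0.983, 5.4]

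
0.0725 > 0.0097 True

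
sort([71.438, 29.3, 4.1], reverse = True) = [71.438, 29.3, 4.1]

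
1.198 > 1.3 False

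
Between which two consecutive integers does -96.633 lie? -97 and -96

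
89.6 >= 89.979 False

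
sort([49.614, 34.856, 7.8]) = [7.8, 34.856, 49.614]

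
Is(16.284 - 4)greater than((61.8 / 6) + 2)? No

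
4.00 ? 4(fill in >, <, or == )==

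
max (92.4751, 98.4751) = 98.4751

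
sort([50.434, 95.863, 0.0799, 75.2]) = [0.0799, 50.434, 75.2, 95.863]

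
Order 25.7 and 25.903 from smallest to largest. 25.7, 25.903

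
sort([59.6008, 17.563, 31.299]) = [17.563, 31.299, 59.6008]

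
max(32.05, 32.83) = 32.83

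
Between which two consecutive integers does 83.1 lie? 83 and 84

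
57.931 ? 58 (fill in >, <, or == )<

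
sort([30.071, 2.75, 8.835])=[2.75, 8.835, 30.071]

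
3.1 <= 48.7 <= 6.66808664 False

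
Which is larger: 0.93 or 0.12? 0.93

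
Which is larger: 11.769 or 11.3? 11.769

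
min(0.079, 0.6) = 0.079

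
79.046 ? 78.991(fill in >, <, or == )>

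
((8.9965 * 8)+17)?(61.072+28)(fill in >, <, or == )<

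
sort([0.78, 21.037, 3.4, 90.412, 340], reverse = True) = [340, 90.412, 21.037, 3.4, 0.78]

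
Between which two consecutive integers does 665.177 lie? 665 and 666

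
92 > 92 False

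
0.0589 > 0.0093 True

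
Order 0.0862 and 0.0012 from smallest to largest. 0.0012, 0.0862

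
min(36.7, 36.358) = 36.358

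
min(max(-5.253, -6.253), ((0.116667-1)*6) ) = -5.299998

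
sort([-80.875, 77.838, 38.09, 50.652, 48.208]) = [-80.875, 38.09, 48.208, 50.652, 77.838]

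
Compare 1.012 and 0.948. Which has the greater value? 1.012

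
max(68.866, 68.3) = 68.866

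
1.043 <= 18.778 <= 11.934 False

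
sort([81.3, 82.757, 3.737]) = [3.737, 81.3, 82.757]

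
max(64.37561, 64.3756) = 64.37561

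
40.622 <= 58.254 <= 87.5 True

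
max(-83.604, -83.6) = -83.6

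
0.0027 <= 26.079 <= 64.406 True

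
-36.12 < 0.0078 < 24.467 True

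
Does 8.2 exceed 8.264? No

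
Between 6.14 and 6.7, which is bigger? 6.7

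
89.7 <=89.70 True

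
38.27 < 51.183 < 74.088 True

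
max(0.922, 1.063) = 1.063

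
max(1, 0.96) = 1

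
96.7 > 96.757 False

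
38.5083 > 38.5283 False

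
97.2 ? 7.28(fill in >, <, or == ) >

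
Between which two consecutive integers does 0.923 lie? 0 and 1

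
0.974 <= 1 True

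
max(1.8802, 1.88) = 1.8802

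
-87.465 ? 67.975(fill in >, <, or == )<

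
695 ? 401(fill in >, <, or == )>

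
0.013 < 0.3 True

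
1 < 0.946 False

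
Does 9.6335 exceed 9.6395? No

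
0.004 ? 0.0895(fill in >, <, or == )<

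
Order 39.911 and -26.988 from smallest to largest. -26.988, 39.911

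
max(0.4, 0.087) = 0.4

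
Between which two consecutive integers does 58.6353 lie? 58 and 59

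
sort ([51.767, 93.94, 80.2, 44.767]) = [44.767, 51.767, 80.2, 93.94]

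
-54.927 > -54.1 False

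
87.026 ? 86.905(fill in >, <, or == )>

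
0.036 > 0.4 False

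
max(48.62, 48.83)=48.83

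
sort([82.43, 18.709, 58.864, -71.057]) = [-71.057, 18.709, 58.864, 82.43]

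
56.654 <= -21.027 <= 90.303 False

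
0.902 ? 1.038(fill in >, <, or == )<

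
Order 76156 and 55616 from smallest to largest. 55616, 76156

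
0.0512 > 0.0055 True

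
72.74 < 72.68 False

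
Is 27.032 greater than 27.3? No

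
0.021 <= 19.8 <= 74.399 True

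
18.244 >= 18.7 False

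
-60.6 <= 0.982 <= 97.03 True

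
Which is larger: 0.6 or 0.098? 0.6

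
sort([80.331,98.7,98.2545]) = [80.331,98.2545,98.7]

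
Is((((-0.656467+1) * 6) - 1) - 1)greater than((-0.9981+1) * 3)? Yes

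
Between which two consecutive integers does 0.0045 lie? 0 and 1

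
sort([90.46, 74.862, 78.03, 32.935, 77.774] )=[32.935, 74.862, 77.774, 78.03, 90.46]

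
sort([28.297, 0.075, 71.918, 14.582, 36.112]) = [0.075, 14.582, 28.297, 36.112, 71.918]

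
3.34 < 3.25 False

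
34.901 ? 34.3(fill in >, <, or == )>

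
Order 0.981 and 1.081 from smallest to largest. 0.981, 1.081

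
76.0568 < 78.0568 True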